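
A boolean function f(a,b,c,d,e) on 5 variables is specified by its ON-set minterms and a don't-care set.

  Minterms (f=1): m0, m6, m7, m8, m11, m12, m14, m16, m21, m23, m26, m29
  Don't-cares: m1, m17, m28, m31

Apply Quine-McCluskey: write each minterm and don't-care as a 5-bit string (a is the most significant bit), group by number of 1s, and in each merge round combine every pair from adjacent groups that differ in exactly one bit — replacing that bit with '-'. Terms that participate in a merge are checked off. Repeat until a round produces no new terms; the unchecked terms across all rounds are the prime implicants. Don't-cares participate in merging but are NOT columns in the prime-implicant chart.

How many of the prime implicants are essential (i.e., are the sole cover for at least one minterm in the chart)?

3

size-2^0 implicants → 00000(✓)  00001(✓)  00110(✓)  00111(✓)  01000(✓)  01011  01100(✓)  01110(✓)  10000(✓)  10001(✓)  10101(✓)  10111(✓)  11010  11100(✓)  11101(✓)  11111(✓)
size-2^1 implicants → -0000(✓)  -0001(✓)  -0111  -1100  0-000  0-110  0000-(✓)  0011-  01-00  011-0  1-101(✓)  1-111(✓)  10-01  1000-(✓)  101-1(✓)  111-1(✓)  1110-
size-2^2 implicants → -000-  1-1-1
Unchecked terms (primes): -000-, -0111, -1100, 0-000, 0-110, 0011-, 01-00, 01011, 011-0, 1-1-1, 10-01, 11010, 1110-
Minterm coverage:
  m0 ⊆ -000-,0-000
  m6 ⊆ 0-110,0011-
  m7 ⊆ -0111,0011-
  m8 ⊆ 0-000,01-00
  m11 ⊆ 01011 [E]
  m12 ⊆ -1100,01-00,011-0
  m14 ⊆ 0-110,011-0
  m16 ⊆ -000- [E]
  m21 ⊆ 1-1-1,10-01
  m23 ⊆ -0111,1-1-1
  m26 ⊆ 11010 [E]
  m29 ⊆ 1-1-1,1110-
E = {-000-, 01011, 11010}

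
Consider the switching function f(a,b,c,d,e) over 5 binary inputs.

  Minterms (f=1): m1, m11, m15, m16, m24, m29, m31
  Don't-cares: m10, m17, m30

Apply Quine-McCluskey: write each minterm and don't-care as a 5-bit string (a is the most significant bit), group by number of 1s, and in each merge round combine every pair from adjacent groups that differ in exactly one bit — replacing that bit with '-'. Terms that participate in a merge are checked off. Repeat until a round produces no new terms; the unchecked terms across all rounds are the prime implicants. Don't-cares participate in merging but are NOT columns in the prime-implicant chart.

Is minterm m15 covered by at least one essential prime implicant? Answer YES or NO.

NO

size-2^0 implicants → 00001(✓)  01010(✓)  01011(✓)  01111(✓)  10000(✓)  10001(✓)  11000(✓)  11101(✓)  11110(✓)  11111(✓)
size-2^1 implicants → -0001  -1111  01-11  0101-  1-000  1000-  111-1  1111-
Unchecked terms (primes): -0001, -1111, 01-11, 0101-, 1-000, 1000-, 111-1, 1111-
Minterm coverage:
  m1 ⊆ -0001 [E]
  m11 ⊆ 01-11,0101-
  m15 ⊆ -1111,01-11
  m16 ⊆ 1-000,1000-
  m24 ⊆ 1-000 [E]
  m29 ⊆ 111-1 [E]
  m31 ⊆ -1111,111-1,1111-
E = {-0001, 1-000, 111-1}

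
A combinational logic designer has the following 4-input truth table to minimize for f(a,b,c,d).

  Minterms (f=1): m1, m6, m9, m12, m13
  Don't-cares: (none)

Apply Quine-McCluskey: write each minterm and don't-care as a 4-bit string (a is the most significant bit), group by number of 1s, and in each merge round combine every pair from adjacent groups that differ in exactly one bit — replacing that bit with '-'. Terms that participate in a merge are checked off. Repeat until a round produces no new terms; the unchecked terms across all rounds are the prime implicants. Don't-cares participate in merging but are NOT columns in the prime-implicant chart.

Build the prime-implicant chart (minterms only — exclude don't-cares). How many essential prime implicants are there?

size-2^0 implicants → 0001(✓)  0110  1001(✓)  1100(✓)  1101(✓)
size-2^1 implicants → -001  1-01  110-
Unchecked terms (primes): -001, 0110, 1-01, 110-
Minterm coverage:
  m1 ⊆ -001 [E]
  m6 ⊆ 0110 [E]
  m9 ⊆ -001,1-01
  m12 ⊆ 110- [E]
  m13 ⊆ 1-01,110-
E = {-001, 0110, 110-}

3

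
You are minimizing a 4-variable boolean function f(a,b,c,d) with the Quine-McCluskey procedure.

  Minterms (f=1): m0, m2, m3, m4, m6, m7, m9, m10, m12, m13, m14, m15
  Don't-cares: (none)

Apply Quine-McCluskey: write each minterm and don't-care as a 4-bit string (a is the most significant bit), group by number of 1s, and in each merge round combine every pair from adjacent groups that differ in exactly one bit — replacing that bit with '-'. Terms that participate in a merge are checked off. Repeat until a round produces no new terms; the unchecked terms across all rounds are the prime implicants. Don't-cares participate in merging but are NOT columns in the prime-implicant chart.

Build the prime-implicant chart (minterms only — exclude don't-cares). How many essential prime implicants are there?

[col 0] 0000*, 0010*, 0011*, 0100*, 0110*, 0111*, 1001*, 1010*, 1100*, 1101*, 1110*, 1111*
[col 1] -010*, -100*, -110*, -111*, 0-00*, 0-10*, 0-11*, 00-0*, 001-*, 01-0*, 011-*, 1-01, 1-10*, 11-0*, 11-1*, 110-*, 111-*
[col 2] --10, -1-0, -11-, 0--0, 0-1-, 11--
Prime implicants: --10, -1-0, -11-, 0--0, 0-1-, 1-01, 11--
PI chart (minterm → PIs covering it):
  0 | 0--0  (sole → essential)
  2 | --10,0--0,0-1-
  3 | 0-1-  (sole → essential)
  4 | -1-0,0--0
  6 | --10,-1-0,-11-,0--0,0-1-
  7 | -11-,0-1-
  9 | 1-01  (sole → essential)
  10 | --10  (sole → essential)
  12 | -1-0,11--
  13 | 1-01,11--
  14 | --10,-1-0,-11-,11--
  15 | -11-,11--
Essential prime implicants: --10, 0--0, 0-1-, 1-01

4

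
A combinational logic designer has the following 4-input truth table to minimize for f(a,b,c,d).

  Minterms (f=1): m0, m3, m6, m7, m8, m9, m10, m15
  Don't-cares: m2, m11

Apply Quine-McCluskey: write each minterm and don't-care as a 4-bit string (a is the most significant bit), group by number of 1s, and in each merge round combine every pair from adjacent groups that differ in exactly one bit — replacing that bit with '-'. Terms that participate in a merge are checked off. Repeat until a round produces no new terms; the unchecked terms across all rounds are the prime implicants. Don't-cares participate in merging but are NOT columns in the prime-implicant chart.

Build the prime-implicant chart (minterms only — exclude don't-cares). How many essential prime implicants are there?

4

[col 0] 0000*, 0010*, 0011*, 0110*, 0111*, 1000*, 1001*, 1010*, 1011*, 1111*
[col 1] -000*, -010*, -011*, -111*, 0-10*, 0-11*, 00-0*, 001-*, 011-*, 1-11*, 10-0*, 10-1*, 100-*, 101-*
[col 2] --11, -0-0, -01-, 0-1-, 10--
Prime implicants: --11, -0-0, -01-, 0-1-, 10--
PI chart (minterm → PIs covering it):
  0 | -0-0  (sole → essential)
  3 | --11,-01-,0-1-
  6 | 0-1-  (sole → essential)
  7 | --11,0-1-
  8 | -0-0,10--
  9 | 10--  (sole → essential)
  10 | -0-0,-01-,10--
  15 | --11  (sole → essential)
Essential prime implicants: --11, -0-0, 0-1-, 10--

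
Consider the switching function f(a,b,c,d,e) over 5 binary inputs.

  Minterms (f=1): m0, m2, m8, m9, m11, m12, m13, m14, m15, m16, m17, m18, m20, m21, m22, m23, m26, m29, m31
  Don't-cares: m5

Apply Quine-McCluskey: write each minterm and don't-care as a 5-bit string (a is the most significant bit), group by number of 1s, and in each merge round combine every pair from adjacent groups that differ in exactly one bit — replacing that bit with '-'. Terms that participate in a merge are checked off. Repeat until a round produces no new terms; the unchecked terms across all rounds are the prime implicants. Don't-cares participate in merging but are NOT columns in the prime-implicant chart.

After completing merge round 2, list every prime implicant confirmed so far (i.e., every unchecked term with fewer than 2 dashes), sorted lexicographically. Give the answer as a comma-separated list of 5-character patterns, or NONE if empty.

[col 0] 00000*, 00010*, 00101*, 01000*, 01001*, 01011*, 01100*, 01101*, 01110*, 01111*, 10000*, 10001*, 10010*, 10100*, 10101*, 10110*, 10111*, 11010*, 11101*, 11111*
[col 1] -0000*, -0010*, -0101*, -1101*, -1111*, 0-000, 0-101*, 000-0*, 01-00*, 01-01*, 01-11*, 010-1*, 0100-*, 011-0*, 011-1*, 0110-*, 0111-*, 1-010, 1-101*, 1-111*, 10-00*, 10-01*, 10-10*, 100-0*, 1000-*, 101-0*, 101-1*, 1010-*, 1011-*, 111-1*
[col 2] --101, -00-0, -11-1, 01--1, 01-0-, 011--, 1-1-1, 10--0, 10-0-, 101--
Prime implicants: --101, -00-0, -11-1, 0-000, 01--1, 01-0-, 011--, 1-010, 1-1-1, 10--0, 10-0-, 101--

0-000, 1-010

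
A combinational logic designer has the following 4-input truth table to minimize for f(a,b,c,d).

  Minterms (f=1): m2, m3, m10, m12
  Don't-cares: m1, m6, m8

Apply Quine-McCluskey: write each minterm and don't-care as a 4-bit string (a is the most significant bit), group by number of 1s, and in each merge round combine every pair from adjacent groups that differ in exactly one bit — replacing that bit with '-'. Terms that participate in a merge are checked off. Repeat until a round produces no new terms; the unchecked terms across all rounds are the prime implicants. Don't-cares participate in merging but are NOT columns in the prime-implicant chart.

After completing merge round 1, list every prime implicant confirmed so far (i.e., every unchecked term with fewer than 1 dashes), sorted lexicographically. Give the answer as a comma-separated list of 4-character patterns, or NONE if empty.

[col 0] 0001*, 0010*, 0011*, 0110*, 1000*, 1010*, 1100*
[col 1] -010, 0-10, 00-1, 001-, 1-00, 10-0
Prime implicants: -010, 0-10, 00-1, 001-, 1-00, 10-0

NONE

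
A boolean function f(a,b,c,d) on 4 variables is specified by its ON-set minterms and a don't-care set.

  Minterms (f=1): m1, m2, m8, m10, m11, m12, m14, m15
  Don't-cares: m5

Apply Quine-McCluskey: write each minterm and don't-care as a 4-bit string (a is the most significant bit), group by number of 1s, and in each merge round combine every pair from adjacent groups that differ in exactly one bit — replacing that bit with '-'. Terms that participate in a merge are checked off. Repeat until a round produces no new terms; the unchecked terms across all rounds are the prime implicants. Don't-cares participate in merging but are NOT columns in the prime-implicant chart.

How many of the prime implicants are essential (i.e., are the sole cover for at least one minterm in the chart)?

[col 0] 0001*, 0010*, 0101*, 1000*, 1010*, 1011*, 1100*, 1110*, 1111*
[col 1] -010, 0-01, 1-00*, 1-10*, 1-11*, 10-0*, 101-*, 11-0*, 111-*
[col 2] 1--0, 1-1-
Prime implicants: -010, 0-01, 1--0, 1-1-
PI chart (minterm → PIs covering it):
  1 | 0-01  (sole → essential)
  2 | -010  (sole → essential)
  8 | 1--0  (sole → essential)
  10 | -010,1--0,1-1-
  11 | 1-1-  (sole → essential)
  12 | 1--0  (sole → essential)
  14 | 1--0,1-1-
  15 | 1-1-  (sole → essential)
Essential prime implicants: -010, 0-01, 1--0, 1-1-

4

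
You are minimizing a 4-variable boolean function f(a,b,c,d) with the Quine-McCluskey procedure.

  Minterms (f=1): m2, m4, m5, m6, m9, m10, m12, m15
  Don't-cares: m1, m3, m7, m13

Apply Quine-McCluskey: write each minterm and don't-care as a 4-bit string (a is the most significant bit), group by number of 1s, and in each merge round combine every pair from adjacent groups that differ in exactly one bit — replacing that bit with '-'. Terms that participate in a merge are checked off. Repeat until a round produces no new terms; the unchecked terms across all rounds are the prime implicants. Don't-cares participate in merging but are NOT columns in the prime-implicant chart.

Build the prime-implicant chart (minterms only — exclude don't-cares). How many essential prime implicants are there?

4

Round 0: 0001✓ 0010✓ 0011✓ 0100✓ 0101✓ 0110✓ 0111✓ 1001✓ 1010✓ 1100✓ 1101✓ 1111✓
Round 1: -001✓ -010 -100✓ -101✓ -111✓ 0-01✓ 0-10✓ 0-11✓ 00-1✓ 001-✓ 01-0✓ 01-1✓ 010-✓ 011-✓ 1-01✓ 11-1✓ 110-✓
Round 2: --01 -1-1 -10- 0--1 0-1- 01--
PIs = {--01, -010, -1-1, -10-, 0--1, 0-1-, 01--}
Coverage chart:
  m2: -010,0-1-
  m4: -10-,01--
  m5: --01,-1-1,-10-,0--1,01--
  m6: 0-1-,01--
  m9: --01 ←essential
  m10: -010 ←essential
  m12: -10- ←essential
  m15: -1-1 ←essential
Essential: --01, -010, -1-1, -10-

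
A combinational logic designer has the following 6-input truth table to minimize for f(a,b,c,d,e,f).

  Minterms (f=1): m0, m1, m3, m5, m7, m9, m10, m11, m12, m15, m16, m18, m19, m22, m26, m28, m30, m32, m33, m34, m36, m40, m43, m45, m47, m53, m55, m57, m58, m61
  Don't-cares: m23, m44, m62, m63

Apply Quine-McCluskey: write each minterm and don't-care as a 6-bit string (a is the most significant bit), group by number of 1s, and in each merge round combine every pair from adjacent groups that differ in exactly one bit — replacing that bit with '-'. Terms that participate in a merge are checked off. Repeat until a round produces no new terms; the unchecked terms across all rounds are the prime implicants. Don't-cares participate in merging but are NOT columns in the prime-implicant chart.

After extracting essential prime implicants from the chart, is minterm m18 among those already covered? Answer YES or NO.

Round 0: 000000✓ 000001✓ 000011✓ 000101✓ 000111✓ 001001✓ 001010✓ 001011✓ 001100✓ 001111✓ 010000✓ 010010✓ 010011✓ 010110✓ 010111✓ 011010✓ 011100✓ 011110✓ 100000✓ 100001✓ 100010✓ 100100✓ 101000✓ 101011✓ 101100✓ 101101✓ 101111✓ 110101✓ 110111✓ 111001✓ 111010✓ 111101✓ 111110✓ 111111✓
Round 1: -00000✓ -00001✓ -01011✓ -01100 -01111✓ -10111 -11010✓ -11110✓ 0-0000 0-0011✓ 0-0111✓ 0-1010 0-1100 00-001✓ 00-011✓ 00-111✓ 000-01✓ 000-11✓ 0000-1✓ 00000-✓ 0001-1✓ 001-11✓ 0010-1✓ 00101- 01-010✓ 01-110✓ 010-10✓ 010-11✓ 0100-0 01001-✓ 01011-✓ 011-10✓ 0111-0 1-1101✓ 1-1111✓ 10-000✓ 10-100✓ 100-00✓ 1000-0 10000-✓ 101-00✓ 101-11✓ 1011-1✓ 10110- 11-101✓ 11-111✓ 1101-1✓ 111-01 111-10✓ 1111-1✓ 11111-
Round 2: -0000- -01-11 -11-10 0-0-11 00--11 00-0-1 000--1 01--10 010-1- 1-11-1 10--00 11-1-1
PIs = {-0000-, -01-11, -01100, -10111, -11-10, 0-0-11, 0-0000, 0-1010, 0-1100, 00--11, 00-0-1, 000--1, 00101-, 01--10, 010-1-, 0100-0, 0111-0, 1-11-1, 10--00, 1000-0, 10110-, 11-1-1, 111-01, 11111-}
Coverage chart:
  m0: -0000-,0-0000
  m1: -0000-,00-0-1,000--1
  m3: 0-0-11,00--11,00-0-1,000--1
  m5: 000--1 ←essential
  m7: 0-0-11,00--11,000--1
  m9: 00-0-1 ←essential
  m10: 0-1010,00101-
  m11: -01-11,00--11,00-0-1,00101-
  m12: -01100,0-1100
  m15: -01-11,00--11
  m16: 0-0000,0100-0
  m18: 01--10,010-1-,0100-0
  m19: 0-0-11,010-1-
  m22: 01--10,010-1-
  m26: -11-10,0-1010,01--10
  m28: 0-1100,0111-0
  m30: -11-10,01--10,0111-0
  m32: -0000-,10--00,1000-0
  m33: -0000- ←essential
  m34: 1000-0 ←essential
  m36: 10--00 ←essential
  m40: 10--00 ←essential
  m43: -01-11 ←essential
  m45: 1-11-1,10110-
  m47: -01-11,1-11-1
  m53: 11-1-1 ←essential
  m55: -10111,11-1-1
  m57: 111-01 ←essential
  m58: -11-10 ←essential
  m61: 1-11-1,11-1-1,111-01
Essential: -0000-, -01-11, -11-10, 00-0-1, 000--1, 10--00, 1000-0, 11-1-1, 111-01

NO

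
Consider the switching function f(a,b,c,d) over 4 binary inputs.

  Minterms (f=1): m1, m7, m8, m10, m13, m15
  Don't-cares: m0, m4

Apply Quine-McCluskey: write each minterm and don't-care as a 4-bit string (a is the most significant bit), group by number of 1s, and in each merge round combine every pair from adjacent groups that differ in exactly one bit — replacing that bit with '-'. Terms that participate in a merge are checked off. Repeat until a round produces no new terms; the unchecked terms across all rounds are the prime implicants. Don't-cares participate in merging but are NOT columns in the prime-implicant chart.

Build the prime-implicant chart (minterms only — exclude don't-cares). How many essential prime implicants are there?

4

Round 0: 0000✓ 0001✓ 0100✓ 0111✓ 1000✓ 1010✓ 1101✓ 1111✓
Round 1: -000 -111 0-00 000- 10-0 11-1
PIs = {-000, -111, 0-00, 000-, 10-0, 11-1}
Coverage chart:
  m1: 000- ←essential
  m7: -111 ←essential
  m8: -000,10-0
  m10: 10-0 ←essential
  m13: 11-1 ←essential
  m15: -111,11-1
Essential: -111, 000-, 10-0, 11-1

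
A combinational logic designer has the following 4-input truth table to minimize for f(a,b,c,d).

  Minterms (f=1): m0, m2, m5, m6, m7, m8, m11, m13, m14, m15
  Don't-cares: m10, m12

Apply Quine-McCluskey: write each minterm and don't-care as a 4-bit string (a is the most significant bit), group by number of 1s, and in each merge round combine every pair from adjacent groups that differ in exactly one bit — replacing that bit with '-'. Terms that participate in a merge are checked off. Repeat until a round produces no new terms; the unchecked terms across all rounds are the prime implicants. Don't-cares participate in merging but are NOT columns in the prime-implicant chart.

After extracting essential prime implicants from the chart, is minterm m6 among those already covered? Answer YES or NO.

NO

[col 0] 0000*, 0010*, 0101*, 0110*, 0111*, 1000*, 1010*, 1011*, 1100*, 1101*, 1110*, 1111*
[col 1] -000*, -010*, -101*, -110*, -111*, 0-10*, 00-0*, 01-1*, 011-*, 1-00*, 1-10*, 1-11*, 10-0*, 101-*, 11-0*, 11-1*, 110-*, 111-*
[col 2] --10, -0-0, -1-1, -11-, 1--0, 1-1-, 11--
Prime implicants: --10, -0-0, -1-1, -11-, 1--0, 1-1-, 11--
PI chart (minterm → PIs covering it):
  0 | -0-0  (sole → essential)
  2 | --10,-0-0
  5 | -1-1  (sole → essential)
  6 | --10,-11-
  7 | -1-1,-11-
  8 | -0-0,1--0
  11 | 1-1-  (sole → essential)
  13 | -1-1,11--
  14 | --10,-11-,1--0,1-1-,11--
  15 | -1-1,-11-,1-1-,11--
Essential prime implicants: -0-0, -1-1, 1-1-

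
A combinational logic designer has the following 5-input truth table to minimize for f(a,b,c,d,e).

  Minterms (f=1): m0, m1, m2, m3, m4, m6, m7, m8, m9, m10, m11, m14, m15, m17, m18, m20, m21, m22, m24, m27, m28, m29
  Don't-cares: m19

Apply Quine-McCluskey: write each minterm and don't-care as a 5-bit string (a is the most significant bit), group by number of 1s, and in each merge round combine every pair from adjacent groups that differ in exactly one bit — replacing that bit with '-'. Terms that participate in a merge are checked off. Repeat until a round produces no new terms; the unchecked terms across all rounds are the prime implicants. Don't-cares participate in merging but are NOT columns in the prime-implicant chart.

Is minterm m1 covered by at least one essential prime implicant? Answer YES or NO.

YES

size-2^0 implicants → 00000(✓)  00001(✓)  00010(✓)  00011(✓)  00100(✓)  00110(✓)  00111(✓)  01000(✓)  01001(✓)  01010(✓)  01011(✓)  01110(✓)  01111(✓)  10001(✓)  10010(✓)  10011(✓)  10100(✓)  10101(✓)  10110(✓)  11000(✓)  11011(✓)  11100(✓)  11101(✓)
size-2^1 implicants → -0001(✓)  -0010(✓)  -0011(✓)  -0100(✓)  -0110(✓)  -1000  -1011(✓)  0-000(✓)  0-001(✓)  0-010(✓)  0-011(✓)  0-110(✓)  0-111(✓)  00-00(✓)  00-10(✓)  00-11(✓)  000-0(✓)  000-1(✓)  0000-(✓)  0001-(✓)  001-0(✓)  0011-(✓)  01-10(✓)  01-11(✓)  010-0(✓)  010-1(✓)  0100-(✓)  0101-(✓)  0111-(✓)  1-011(✓)  1-100(✓)  1-101(✓)  10-01  10-10(✓)  100-1(✓)  1001-(✓)  101-0(✓)  1010-(✓)  11-00  1110-(✓)
size-2^2 implicants → --011  -0-10  -00-1  -001-  -01-0  0--10(✓)  0--11(✓)  0-0-0(✓)  0-0-1(✓)  0-00-(✓)  0-01-(✓)  0-11-(✓)  00--0  00-1-(✓)  000--(✓)  01-1-(✓)  010--(✓)  1-10-
size-2^3 implicants → 0--1-  0-0--
Unchecked terms (primes): --011, -0-10, -00-1, -001-, -01-0, -1000, 0--1-, 0-0--, 00--0, 1-10-, 10-01, 11-00
Minterm coverage:
  m0 ⊆ 0-0--,00--0
  m1 ⊆ -00-1,0-0--
  m2 ⊆ -0-10,-001-,0--1-,0-0--,00--0
  m3 ⊆ --011,-00-1,-001-,0--1-,0-0--
  m4 ⊆ -01-0,00--0
  m6 ⊆ -0-10,-01-0,0--1-,00--0
  m7 ⊆ 0--1- [E]
  m8 ⊆ -1000,0-0--
  m9 ⊆ 0-0-- [E]
  m10 ⊆ 0--1-,0-0--
  m11 ⊆ --011,0--1-,0-0--
  m14 ⊆ 0--1- [E]
  m15 ⊆ 0--1- [E]
  m17 ⊆ -00-1,10-01
  m18 ⊆ -0-10,-001-
  m20 ⊆ -01-0,1-10-
  m21 ⊆ 1-10-,10-01
  m22 ⊆ -0-10,-01-0
  m24 ⊆ -1000,11-00
  m27 ⊆ --011 [E]
  m28 ⊆ 1-10-,11-00
  m29 ⊆ 1-10- [E]
E = {--011, 0--1-, 0-0--, 1-10-}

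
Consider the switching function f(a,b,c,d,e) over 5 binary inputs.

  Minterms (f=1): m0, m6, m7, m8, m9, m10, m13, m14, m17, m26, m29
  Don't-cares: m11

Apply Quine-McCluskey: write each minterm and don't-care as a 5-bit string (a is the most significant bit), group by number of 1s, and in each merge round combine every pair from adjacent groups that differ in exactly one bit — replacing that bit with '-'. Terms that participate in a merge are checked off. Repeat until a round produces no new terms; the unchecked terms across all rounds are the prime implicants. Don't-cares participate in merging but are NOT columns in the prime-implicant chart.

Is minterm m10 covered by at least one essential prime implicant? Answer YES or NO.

YES

Round 0: 00000✓ 00110✓ 00111✓ 01000✓ 01001✓ 01010✓ 01011✓ 01101✓ 01110✓ 10001 11010✓ 11101✓
Round 1: -1010 -1101 0-000 0-110 0011- 01-01 01-10 010-0✓ 010-1✓ 0100-✓ 0101-✓
Round 2: 010--
PIs = {-1010, -1101, 0-000, 0-110, 0011-, 01-01, 01-10, 010--, 10001}
Coverage chart:
  m0: 0-000 ←essential
  m6: 0-110,0011-
  m7: 0011- ←essential
  m8: 0-000,010--
  m9: 01-01,010--
  m10: -1010,01-10,010--
  m13: -1101,01-01
  m14: 0-110,01-10
  m17: 10001 ←essential
  m26: -1010 ←essential
  m29: -1101 ←essential
Essential: -1010, -1101, 0-000, 0011-, 10001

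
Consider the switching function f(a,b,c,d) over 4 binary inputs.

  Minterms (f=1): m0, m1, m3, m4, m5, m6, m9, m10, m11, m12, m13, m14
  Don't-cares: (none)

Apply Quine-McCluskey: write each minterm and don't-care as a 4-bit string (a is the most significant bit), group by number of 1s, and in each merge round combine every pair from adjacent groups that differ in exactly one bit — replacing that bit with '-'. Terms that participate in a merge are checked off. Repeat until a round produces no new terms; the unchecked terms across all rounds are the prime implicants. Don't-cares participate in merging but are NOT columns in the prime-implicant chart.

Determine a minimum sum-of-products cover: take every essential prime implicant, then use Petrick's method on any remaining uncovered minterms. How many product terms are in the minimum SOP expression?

size-2^0 implicants → 0000(✓)  0001(✓)  0011(✓)  0100(✓)  0101(✓)  0110(✓)  1001(✓)  1010(✓)  1011(✓)  1100(✓)  1101(✓)  1110(✓)
size-2^1 implicants → -001(✓)  -011(✓)  -100(✓)  -101(✓)  -110(✓)  0-00(✓)  0-01(✓)  00-1(✓)  000-(✓)  01-0(✓)  010-(✓)  1-01(✓)  1-10  10-1(✓)  101-  11-0(✓)  110-(✓)
size-2^2 implicants → --01  -0-1  -1-0  -10-  0-0-
Unchecked terms (primes): --01, -0-1, -1-0, -10-, 0-0-, 1-10, 101-
Minterm coverage:
  m0 ⊆ 0-0- [E]
  m1 ⊆ --01,-0-1,0-0-
  m3 ⊆ -0-1 [E]
  m4 ⊆ -1-0,-10-,0-0-
  m5 ⊆ --01,-10-,0-0-
  m6 ⊆ -1-0 [E]
  m9 ⊆ --01,-0-1
  m10 ⊆ 1-10,101-
  m11 ⊆ -0-1,101-
  m12 ⊆ -1-0,-10-
  m13 ⊆ --01,-10-
  m14 ⊆ -1-0,1-10
E = {-0-1, -1-0, 0-0-}
Petrick residual → --01, 1-10
Cover = c'd + b'd + bd' + a'c' + acd'  |cover|=5

5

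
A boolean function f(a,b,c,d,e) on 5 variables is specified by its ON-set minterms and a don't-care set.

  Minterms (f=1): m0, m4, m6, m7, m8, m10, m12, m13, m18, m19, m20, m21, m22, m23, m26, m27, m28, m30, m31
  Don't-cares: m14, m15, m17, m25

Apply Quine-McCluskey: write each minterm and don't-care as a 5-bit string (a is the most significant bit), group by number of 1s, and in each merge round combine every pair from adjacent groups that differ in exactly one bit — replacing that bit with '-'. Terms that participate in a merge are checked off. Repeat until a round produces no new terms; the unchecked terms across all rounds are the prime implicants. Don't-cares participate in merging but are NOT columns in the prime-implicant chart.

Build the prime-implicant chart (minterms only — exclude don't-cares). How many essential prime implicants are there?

5

Round 0: 00000✓ 00100✓ 00110✓ 00111✓ 01000✓ 01010✓ 01100✓ 01101✓ 01110✓ 01111✓ 10001✓ 10010✓ 10011✓ 10100✓ 10101✓ 10110✓ 10111✓ 11001✓ 11010✓ 11011✓ 11100✓ 11110✓ 11111✓
Round 1: -0100✓ -0110✓ -0111✓ -1010✓ -1100✓ -1110✓ -1111✓ 0-000✓ 0-100✓ 0-110✓ 0-111✓ 00-00✓ 001-0✓ 0011-✓ 01-00✓ 01-10✓ 010-0✓ 011-0✓ 011-1✓ 0110-✓ 0111-✓ 1-001✓ 1-010✓ 1-011✓ 1-100✓ 1-110✓ 1-111✓ 10-01✓ 10-10✓ 10-11✓ 100-1✓ 1001-✓ 101-0✓ 101-1✓ 1010-✓ 1011-✓ 11-10✓ 11-11✓ 110-1✓ 1101-✓ 111-0✓ 1111-✓
Round 2: --100✓ --110✓ --111✓ -01-0✓ -011-✓ -1-10 -11-0✓ -111-✓ 0--00 0-1-0✓ 0-11-✓ 01--0 011-- 1--10✓ 1--11✓ 1-0-1 1-01-✓ 1-1-0✓ 1-11-✓ 10--1 10-1-✓ 101-- 11-1-✓
Round 3: --1-0 --11- 1--1-
PIs = {--1-0, --11-, -1-10, 0--00, 01--0, 011--, 1--1-, 1-0-1, 10--1, 101--}
Coverage chart:
  m0: 0--00 ←essential
  m4: --1-0,0--00
  m6: --1-0,--11-
  m7: --11- ←essential
  m8: 0--00,01--0
  m10: -1-10,01--0
  m12: --1-0,0--00,01--0,011--
  m13: 011-- ←essential
  m18: 1--1- ←essential
  m19: 1--1-,1-0-1,10--1
  m20: --1-0,101--
  m21: 10--1,101--
  m22: --1-0,--11-,1--1-,101--
  m23: --11-,1--1-,10--1,101--
  m26: -1-10,1--1-
  m27: 1--1-,1-0-1
  m28: --1-0 ←essential
  m30: --1-0,--11-,-1-10,1--1-
  m31: --11-,1--1-
Essential: --1-0, --11-, 0--00, 011--, 1--1-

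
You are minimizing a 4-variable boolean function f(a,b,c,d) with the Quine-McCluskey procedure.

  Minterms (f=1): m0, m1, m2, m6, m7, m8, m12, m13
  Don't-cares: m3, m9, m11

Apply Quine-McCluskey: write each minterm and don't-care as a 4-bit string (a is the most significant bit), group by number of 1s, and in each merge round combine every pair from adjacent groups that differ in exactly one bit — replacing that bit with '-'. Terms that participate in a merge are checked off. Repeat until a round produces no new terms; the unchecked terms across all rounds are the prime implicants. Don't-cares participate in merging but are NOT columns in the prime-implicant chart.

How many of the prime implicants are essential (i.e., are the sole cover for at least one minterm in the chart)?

[col 0] 0000*, 0001*, 0010*, 0011*, 0110*, 0111*, 1000*, 1001*, 1011*, 1100*, 1101*
[col 1] -000*, -001*, -011*, 0-10*, 0-11*, 00-0*, 00-1*, 000-*, 001-*, 011-*, 1-00*, 1-01*, 10-1*, 100-*, 110-*
[col 2] -0-1, -00-, 0-1-, 00--, 1-0-
Prime implicants: -0-1, -00-, 0-1-, 00--, 1-0-
PI chart (minterm → PIs covering it):
  0 | -00-,00--
  1 | -0-1,-00-,00--
  2 | 0-1-,00--
  6 | 0-1-  (sole → essential)
  7 | 0-1-  (sole → essential)
  8 | -00-,1-0-
  12 | 1-0-  (sole → essential)
  13 | 1-0-  (sole → essential)
Essential prime implicants: 0-1-, 1-0-

2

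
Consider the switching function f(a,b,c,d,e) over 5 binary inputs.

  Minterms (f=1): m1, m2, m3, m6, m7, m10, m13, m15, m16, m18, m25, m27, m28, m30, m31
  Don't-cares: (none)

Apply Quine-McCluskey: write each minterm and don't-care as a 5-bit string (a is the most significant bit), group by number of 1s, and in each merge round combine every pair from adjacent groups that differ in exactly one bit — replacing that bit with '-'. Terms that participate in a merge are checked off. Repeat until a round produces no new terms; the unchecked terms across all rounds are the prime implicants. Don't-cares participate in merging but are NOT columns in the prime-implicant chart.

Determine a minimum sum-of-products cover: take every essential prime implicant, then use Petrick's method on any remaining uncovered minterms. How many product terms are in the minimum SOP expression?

8

size-2^0 implicants → 00001(✓)  00010(✓)  00011(✓)  00110(✓)  00111(✓)  01010(✓)  01101(✓)  01111(✓)  10000(✓)  10010(✓)  11001(✓)  11011(✓)  11100(✓)  11110(✓)  11111(✓)
size-2^1 implicants → -0010  -1111  0-010  0-111  00-10(✓)  00-11(✓)  000-1  0001-(✓)  0011-(✓)  011-1  100-0  11-11  110-1  111-0  1111-
size-2^2 implicants → 00-1-
Unchecked terms (primes): -0010, -1111, 0-010, 0-111, 00-1-, 000-1, 011-1, 100-0, 11-11, 110-1, 111-0, 1111-
Minterm coverage:
  m1 ⊆ 000-1 [E]
  m2 ⊆ -0010,0-010,00-1-
  m3 ⊆ 00-1-,000-1
  m6 ⊆ 00-1- [E]
  m7 ⊆ 0-111,00-1-
  m10 ⊆ 0-010 [E]
  m13 ⊆ 011-1 [E]
  m15 ⊆ -1111,0-111,011-1
  m16 ⊆ 100-0 [E]
  m18 ⊆ -0010,100-0
  m25 ⊆ 110-1 [E]
  m27 ⊆ 11-11,110-1
  m28 ⊆ 111-0 [E]
  m30 ⊆ 111-0,1111-
  m31 ⊆ -1111,11-11,1111-
E = {0-010, 00-1-, 000-1, 011-1, 100-0, 110-1, 111-0}
Petrick residual → -1111
Cover = bcde + a'c'de' + a'b'd + a'b'c'e + a'bce + ab'c'e' + abc'e + abce'  |cover|=8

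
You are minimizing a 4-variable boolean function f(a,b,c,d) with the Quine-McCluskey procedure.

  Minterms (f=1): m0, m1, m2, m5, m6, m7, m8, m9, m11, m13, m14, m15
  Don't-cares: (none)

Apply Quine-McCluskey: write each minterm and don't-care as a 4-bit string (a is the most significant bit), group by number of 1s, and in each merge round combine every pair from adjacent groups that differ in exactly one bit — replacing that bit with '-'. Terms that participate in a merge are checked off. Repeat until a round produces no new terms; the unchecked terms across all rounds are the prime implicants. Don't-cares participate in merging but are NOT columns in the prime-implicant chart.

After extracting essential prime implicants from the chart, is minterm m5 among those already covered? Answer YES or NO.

NO

Round 0: 0000✓ 0001✓ 0010✓ 0101✓ 0110✓ 0111✓ 1000✓ 1001✓ 1011✓ 1101✓ 1110✓ 1111✓
Round 1: -000✓ -001✓ -101✓ -110✓ -111✓ 0-01✓ 0-10 00-0 000-✓ 01-1✓ 011-✓ 1-01✓ 1-11✓ 10-1✓ 100-✓ 11-1✓ 111-✓
Round 2: --01 -00- -1-1 -11- 1--1
PIs = {--01, -00-, -1-1, -11-, 0-10, 00-0, 1--1}
Coverage chart:
  m0: -00-,00-0
  m1: --01,-00-
  m2: 0-10,00-0
  m5: --01,-1-1
  m6: -11-,0-10
  m7: -1-1,-11-
  m8: -00- ←essential
  m9: --01,-00-,1--1
  m11: 1--1 ←essential
  m13: --01,-1-1,1--1
  m14: -11- ←essential
  m15: -1-1,-11-,1--1
Essential: -00-, -11-, 1--1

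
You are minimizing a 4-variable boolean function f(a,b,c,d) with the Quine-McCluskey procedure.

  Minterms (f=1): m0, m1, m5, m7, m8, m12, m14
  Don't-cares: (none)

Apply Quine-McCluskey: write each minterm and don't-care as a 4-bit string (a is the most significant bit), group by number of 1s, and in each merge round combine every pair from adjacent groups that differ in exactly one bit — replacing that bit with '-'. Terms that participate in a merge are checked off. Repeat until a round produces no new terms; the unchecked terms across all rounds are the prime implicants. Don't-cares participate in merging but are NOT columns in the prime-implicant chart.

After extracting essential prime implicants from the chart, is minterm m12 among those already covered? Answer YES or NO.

Round 0: 0000✓ 0001✓ 0101✓ 0111✓ 1000✓ 1100✓ 1110✓
Round 1: -000 0-01 000- 01-1 1-00 11-0
PIs = {-000, 0-01, 000-, 01-1, 1-00, 11-0}
Coverage chart:
  m0: -000,000-
  m1: 0-01,000-
  m5: 0-01,01-1
  m7: 01-1 ←essential
  m8: -000,1-00
  m12: 1-00,11-0
  m14: 11-0 ←essential
Essential: 01-1, 11-0

YES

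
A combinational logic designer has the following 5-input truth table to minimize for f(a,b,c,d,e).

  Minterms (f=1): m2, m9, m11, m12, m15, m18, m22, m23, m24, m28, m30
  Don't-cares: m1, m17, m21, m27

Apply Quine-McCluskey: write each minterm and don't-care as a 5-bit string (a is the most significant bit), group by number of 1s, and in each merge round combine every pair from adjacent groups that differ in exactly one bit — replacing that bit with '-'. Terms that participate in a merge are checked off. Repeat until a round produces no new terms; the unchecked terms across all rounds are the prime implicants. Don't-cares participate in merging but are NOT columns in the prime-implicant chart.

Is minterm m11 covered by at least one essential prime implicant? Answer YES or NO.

YES

size-2^0 implicants → 00001(✓)  00010(✓)  01001(✓)  01011(✓)  01100(✓)  01111(✓)  10001(✓)  10010(✓)  10101(✓)  10110(✓)  10111(✓)  11000(✓)  11011(✓)  11100(✓)  11110(✓)
size-2^1 implicants → -0001  -0010  -1011  -1100  0-001  01-11  010-1  1-110  10-01  10-10  101-1  1011-  11-00  111-0
Unchecked terms (primes): -0001, -0010, -1011, -1100, 0-001, 01-11, 010-1, 1-110, 10-01, 10-10, 101-1, 1011-, 11-00, 111-0
Minterm coverage:
  m2 ⊆ -0010 [E]
  m9 ⊆ 0-001,010-1
  m11 ⊆ -1011,01-11,010-1
  m12 ⊆ -1100 [E]
  m15 ⊆ 01-11 [E]
  m18 ⊆ -0010,10-10
  m22 ⊆ 1-110,10-10,1011-
  m23 ⊆ 101-1,1011-
  m24 ⊆ 11-00 [E]
  m28 ⊆ -1100,11-00,111-0
  m30 ⊆ 1-110,111-0
E = {-0010, -1100, 01-11, 11-00}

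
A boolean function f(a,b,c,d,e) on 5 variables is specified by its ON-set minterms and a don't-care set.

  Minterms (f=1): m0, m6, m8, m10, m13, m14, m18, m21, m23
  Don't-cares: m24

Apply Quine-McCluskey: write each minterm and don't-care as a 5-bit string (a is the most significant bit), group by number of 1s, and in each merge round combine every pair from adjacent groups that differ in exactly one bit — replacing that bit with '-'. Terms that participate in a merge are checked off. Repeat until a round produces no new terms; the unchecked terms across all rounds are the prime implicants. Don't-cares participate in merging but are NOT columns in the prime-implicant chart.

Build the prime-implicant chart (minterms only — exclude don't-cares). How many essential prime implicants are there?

size-2^0 implicants → 00000(✓)  00110(✓)  01000(✓)  01010(✓)  01101  01110(✓)  10010  10101(✓)  10111(✓)  11000(✓)
size-2^1 implicants → -1000  0-000  0-110  01-10  010-0  101-1
Unchecked terms (primes): -1000, 0-000, 0-110, 01-10, 010-0, 01101, 10010, 101-1
Minterm coverage:
  m0 ⊆ 0-000 [E]
  m6 ⊆ 0-110 [E]
  m8 ⊆ -1000,0-000,010-0
  m10 ⊆ 01-10,010-0
  m13 ⊆ 01101 [E]
  m14 ⊆ 0-110,01-10
  m18 ⊆ 10010 [E]
  m21 ⊆ 101-1 [E]
  m23 ⊆ 101-1 [E]
E = {0-000, 0-110, 01101, 10010, 101-1}

5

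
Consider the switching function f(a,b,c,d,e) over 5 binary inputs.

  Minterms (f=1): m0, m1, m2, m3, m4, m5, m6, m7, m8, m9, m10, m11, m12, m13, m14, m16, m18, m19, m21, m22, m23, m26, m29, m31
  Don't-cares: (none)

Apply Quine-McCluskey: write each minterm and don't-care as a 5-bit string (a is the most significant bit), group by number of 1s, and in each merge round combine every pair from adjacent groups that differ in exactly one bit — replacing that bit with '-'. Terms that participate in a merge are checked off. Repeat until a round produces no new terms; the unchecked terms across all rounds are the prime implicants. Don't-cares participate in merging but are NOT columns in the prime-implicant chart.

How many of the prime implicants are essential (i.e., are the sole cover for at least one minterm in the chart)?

[col 0] 00000*, 00001*, 00010*, 00011*, 00100*, 00101*, 00110*, 00111*, 01000*, 01001*, 01010*, 01011*, 01100*, 01101*, 01110*, 10000*, 10010*, 10011*, 10101*, 10110*, 10111*, 11010*, 11101*, 11111*
[col 1] -0000*, -0010*, -0011*, -0101*, -0110*, -0111*, -1010*, -1101*, 0-000*, 0-001*, 0-010*, 0-011*, 0-100*, 0-101*, 0-110*, 00-00*, 00-01*, 00-10*, 00-11*, 000-0*, 000-1*, 0000-*, 0001-*, 001-0*, 001-1*, 0010-*, 0011-*, 01-00*, 01-01*, 01-10*, 010-0*, 010-1*, 0100-*, 0101-*, 011-0*, 0110-*, 1-010*, 1-101*, 1-111*, 10-10*, 10-11*, 100-0*, 1001-*, 101-1*, 1011-*, 111-1*
[col 2] --010, --101, -0-10*, -0-11*, -00-0, -001-*, -01-1, -011-*, 0--00*, 0--01*, 0--10*, 0-0-0*, 0-0-1*, 0-00-*, 0-01-*, 0-1-0*, 0-10-*, 00--0*, 00--1*, 00-0-*, 00-1-*, 000--*, 001--*, 01--0*, 01-0-*, 010--*, 1-1-1, 10-1-*
[col 3] -0-1-, 0---0, 0--0-, 0-0--, 00---
Prime implicants: --010, --101, -0-1-, -00-0, -01-1, 0---0, 0--0-, 0-0--, 00---, 1-1-1
PI chart (minterm → PIs covering it):
  0 | -00-0,0---0,0--0-,0-0--,00---
  1 | 0--0-,0-0--,00---
  2 | --010,-0-1-,-00-0,0---0,0-0--,00---
  3 | -0-1-,0-0--,00---
  4 | 0---0,0--0-,00---
  5 | --101,-01-1,0--0-,00---
  6 | -0-1-,0---0,00---
  7 | -0-1-,-01-1,00---
  8 | 0---0,0--0-,0-0--
  9 | 0--0-,0-0--
  10 | --010,0---0,0-0--
  11 | 0-0--  (sole → essential)
  12 | 0---0,0--0-
  13 | --101,0--0-
  14 | 0---0  (sole → essential)
  16 | -00-0  (sole → essential)
  18 | --010,-0-1-,-00-0
  19 | -0-1-  (sole → essential)
  21 | --101,-01-1,1-1-1
  22 | -0-1-  (sole → essential)
  23 | -0-1-,-01-1,1-1-1
  26 | --010  (sole → essential)
  29 | --101,1-1-1
  31 | 1-1-1  (sole → essential)
Essential prime implicants: --010, -0-1-, -00-0, 0---0, 0-0--, 1-1-1

6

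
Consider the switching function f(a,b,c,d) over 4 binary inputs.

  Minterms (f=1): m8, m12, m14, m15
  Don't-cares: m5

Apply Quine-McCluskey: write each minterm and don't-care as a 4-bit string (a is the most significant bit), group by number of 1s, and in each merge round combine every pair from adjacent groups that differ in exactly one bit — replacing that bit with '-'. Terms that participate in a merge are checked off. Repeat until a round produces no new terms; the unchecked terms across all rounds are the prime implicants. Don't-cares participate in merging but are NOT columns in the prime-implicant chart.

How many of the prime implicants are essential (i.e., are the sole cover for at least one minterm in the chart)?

2

Round 0: 0101 1000✓ 1100✓ 1110✓ 1111✓
Round 1: 1-00 11-0 111-
PIs = {0101, 1-00, 11-0, 111-}
Coverage chart:
  m8: 1-00 ←essential
  m12: 1-00,11-0
  m14: 11-0,111-
  m15: 111- ←essential
Essential: 1-00, 111-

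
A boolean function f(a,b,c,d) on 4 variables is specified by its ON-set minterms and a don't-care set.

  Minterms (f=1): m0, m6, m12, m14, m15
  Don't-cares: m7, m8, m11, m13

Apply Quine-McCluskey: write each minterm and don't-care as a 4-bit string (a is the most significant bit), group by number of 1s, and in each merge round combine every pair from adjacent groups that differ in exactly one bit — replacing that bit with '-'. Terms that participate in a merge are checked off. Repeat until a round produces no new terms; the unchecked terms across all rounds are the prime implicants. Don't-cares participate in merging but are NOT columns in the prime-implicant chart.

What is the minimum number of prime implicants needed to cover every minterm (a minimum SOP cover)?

3

size-2^0 implicants → 0000(✓)  0110(✓)  0111(✓)  1000(✓)  1011(✓)  1100(✓)  1101(✓)  1110(✓)  1111(✓)
size-2^1 implicants → -000  -110(✓)  -111(✓)  011-(✓)  1-00  1-11  11-0(✓)  11-1(✓)  110-(✓)  111-(✓)
size-2^2 implicants → -11-  11--
Unchecked terms (primes): -000, -11-, 1-00, 1-11, 11--
Minterm coverage:
  m0 ⊆ -000 [E]
  m6 ⊆ -11- [E]
  m12 ⊆ 1-00,11--
  m14 ⊆ -11-,11--
  m15 ⊆ -11-,1-11,11--
E = {-000, -11-}
Petrick residual → 1-00
Cover = b'c'd' + bc + ac'd'  |cover|=3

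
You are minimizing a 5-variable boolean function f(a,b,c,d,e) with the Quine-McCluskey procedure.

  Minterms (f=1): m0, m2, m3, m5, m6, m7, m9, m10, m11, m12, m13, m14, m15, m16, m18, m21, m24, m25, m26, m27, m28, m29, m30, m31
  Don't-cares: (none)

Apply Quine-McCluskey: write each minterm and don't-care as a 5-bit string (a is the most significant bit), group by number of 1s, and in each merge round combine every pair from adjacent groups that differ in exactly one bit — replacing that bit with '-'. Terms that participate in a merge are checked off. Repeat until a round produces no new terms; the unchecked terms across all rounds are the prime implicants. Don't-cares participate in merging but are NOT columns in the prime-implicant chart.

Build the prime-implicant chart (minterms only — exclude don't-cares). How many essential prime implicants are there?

5

size-2^0 implicants → 00000(✓)  00010(✓)  00011(✓)  00101(✓)  00110(✓)  00111(✓)  01001(✓)  01010(✓)  01011(✓)  01100(✓)  01101(✓)  01110(✓)  01111(✓)  10000(✓)  10010(✓)  10101(✓)  11000(✓)  11001(✓)  11010(✓)  11011(✓)  11100(✓)  11101(✓)  11110(✓)  11111(✓)
size-2^1 implicants → -0000(✓)  -0010(✓)  -0101(✓)  -1001(✓)  -1010(✓)  -1011(✓)  -1100(✓)  -1101(✓)  -1110(✓)  -1111(✓)  0-010(✓)  0-011(✓)  0-101(✓)  0-110(✓)  0-111(✓)  00-10(✓)  00-11(✓)  000-0(✓)  0001-(✓)  001-1(✓)  0011-(✓)  01-01(✓)  01-10(✓)  01-11(✓)  010-1(✓)  0101-(✓)  011-0(✓)  011-1(✓)  0110-(✓)  0111-(✓)  1-000(✓)  1-010(✓)  1-101(✓)  100-0(✓)  11-00(✓)  11-01(✓)  11-10(✓)  11-11(✓)  110-0(✓)  110-1(✓)  1100-(✓)  1101-(✓)  111-0(✓)  111-1(✓)  1110-(✓)  1111-(✓)
size-2^2 implicants → --010  --101  -00-0  -1-01(✓)  -1-10(✓)  -1-11(✓)  -10-1(✓)  -101-(✓)  -11-0(✓)  -11-1(✓)  -110-(✓)  -111-(✓)  0--10(✓)  0--11(✓)  0-01-(✓)  0-1-1  0-11-(✓)  00-1-(✓)  01--1(✓)  01-1-(✓)  011--(✓)  1-0-0  11--0(✓)  11--1(✓)  11-0-(✓)  11-1-(✓)  110--(✓)  111--(✓)
size-2^3 implicants → -1--1  -1-1-  -11--  0--1-  11---
Unchecked terms (primes): --010, --101, -00-0, -1--1, -1-1-, -11--, 0--1-, 0-1-1, 1-0-0, 11---
Minterm coverage:
  m0 ⊆ -00-0 [E]
  m2 ⊆ --010,-00-0,0--1-
  m3 ⊆ 0--1- [E]
  m5 ⊆ --101,0-1-1
  m6 ⊆ 0--1- [E]
  m7 ⊆ 0--1-,0-1-1
  m9 ⊆ -1--1 [E]
  m10 ⊆ --010,-1-1-,0--1-
  m11 ⊆ -1--1,-1-1-,0--1-
  m12 ⊆ -11-- [E]
  m13 ⊆ --101,-1--1,-11--,0-1-1
  m14 ⊆ -1-1-,-11--,0--1-
  m15 ⊆ -1--1,-1-1-,-11--,0--1-,0-1-1
  m16 ⊆ -00-0,1-0-0
  m18 ⊆ --010,-00-0,1-0-0
  m21 ⊆ --101 [E]
  m24 ⊆ 1-0-0,11---
  m25 ⊆ -1--1,11---
  m26 ⊆ --010,-1-1-,1-0-0,11---
  m27 ⊆ -1--1,-1-1-,11---
  m28 ⊆ -11--,11---
  m29 ⊆ --101,-1--1,-11--,11---
  m30 ⊆ -1-1-,-11--,11---
  m31 ⊆ -1--1,-1-1-,-11--,11---
E = {--101, -00-0, -1--1, -11--, 0--1-}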